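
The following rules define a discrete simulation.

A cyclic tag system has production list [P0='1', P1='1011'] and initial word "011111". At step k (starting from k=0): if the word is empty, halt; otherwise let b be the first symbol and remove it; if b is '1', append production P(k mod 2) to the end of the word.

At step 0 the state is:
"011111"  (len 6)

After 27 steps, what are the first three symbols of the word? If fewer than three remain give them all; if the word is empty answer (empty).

101

k=0  "011111"  (len 6)
k=1  "11111"  (len 5)
k=2  "11111011"  (len 8)
k=3  "11110111"  (len 8)
k=4  "11101111011"  (len 11)
k=5  "11011110111"  (len 11)
k=6  "10111101111011"  (len 14)
k=7  "01111011110111"  (len 14)
k=8  "1111011110111"  (len 13)
k=9  "1110111101111"  (len 13)
k=10  "1101111011111011"  (len 16)
k=11  "1011110111110111"  (len 16)
k=12  "0111101111101111011"  (len 19)
k=13  "111101111101111011"  (len 18)
k=14  "111011111011110111011"  (len 21)
k=15  "110111110111101110111"  (len 21)
k=16  "101111101111011101111011"  (len 24)
k=17  "011111011110111011110111"  (len 24)
k=18  "11111011110111011110111"  (len 23)
k=19  "11110111101110111101111"  (len 23)
k=20  "11101111011101111011111011"  (len 26)
k=21  "11011110111011110111110111"  (len 26)
k=22  "10111101110111101111101111011"  (len 29)
k=23  "01111011101111011111011110111"  (len 29)
k=24  "1111011101111011111011110111"  (len 28)
k=25  "1110111011110111110111101111"  (len 28)
k=26  "1101110111101111101111011111011"  (len 31)
k=27  "1011101111011111011110111110111"  (len 31)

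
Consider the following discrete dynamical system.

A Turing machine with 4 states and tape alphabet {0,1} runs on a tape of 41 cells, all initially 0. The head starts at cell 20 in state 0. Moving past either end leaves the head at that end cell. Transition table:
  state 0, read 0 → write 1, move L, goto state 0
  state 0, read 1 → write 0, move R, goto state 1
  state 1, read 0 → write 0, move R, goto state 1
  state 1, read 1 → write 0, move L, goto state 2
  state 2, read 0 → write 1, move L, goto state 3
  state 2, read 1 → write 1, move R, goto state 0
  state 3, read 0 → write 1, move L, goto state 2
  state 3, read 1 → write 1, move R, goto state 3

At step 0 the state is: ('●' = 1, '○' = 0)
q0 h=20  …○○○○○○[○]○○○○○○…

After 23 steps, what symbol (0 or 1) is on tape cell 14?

gen 0: q0 h=20  …○○○○○○[○]○○○○○○…
gen 1: q0 h=19  …○○○○○○[○]●○○○○○…
gen 2: q0 h=18  …○○○○○○[○]●●○○○○…
gen 3: q0 h=17  …○○○○○○[○]●●●○○○…
gen 4: q0 h=16  …○○○○○○[○]●●●●○○…
gen 5: q0 h=15  …○○○○○○[○]●●●●●○…
gen 6: q0 h=14  …○○○○○○[○]●●●●●●…
gen 7: q0 h=13  …○○○○○○[○]●●●●●●…
gen 8: q0 h=12  …○○○○○○[○]●●●●●●…
gen 9: q0 h=11  …○○○○○○[○]●●●●●●…
gen 10: q0 h=10  …○○○○○○[○]●●●●●●…
gen 11: q0 h= 9  …○○○○○○[○]●●●●●●…
gen 12: q0 h= 8  …○○○○○○[○]●●●●●●…
gen 13: q0 h= 7  …○○○○○○[○]●●●●●●…
gen 14: q0 h= 6  |○○○○○○[○]●●●●●●…
gen 15: q0 h= 5  |○○○○○[○]●●●●●●…
gen 16: q0 h= 4  |○○○○[○]●●●●●●…
gen 17: q0 h= 3  |○○○[○]●●●●●●…
gen 18: q0 h= 2  |○○[○]●●●●●●…
gen 19: q0 h= 1  |○[○]●●●●●●…
gen 20: q0 h= 0  |[○]●●●●●●…
gen 21: q0 h= 0  |[●]●●●●●●…
gen 22: q1 h= 1  |○[●]●●●●●●…
gen 23: q2 h= 0  |[○]○●●●●●…

1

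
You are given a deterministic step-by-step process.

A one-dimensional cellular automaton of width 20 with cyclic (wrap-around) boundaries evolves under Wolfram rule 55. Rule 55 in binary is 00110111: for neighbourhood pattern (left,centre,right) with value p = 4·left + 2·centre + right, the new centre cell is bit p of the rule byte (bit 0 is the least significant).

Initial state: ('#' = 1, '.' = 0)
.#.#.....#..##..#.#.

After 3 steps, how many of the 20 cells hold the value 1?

18

step 0: .#.#.....#..##..#.#.
step 1: ############..######
step 2: ............##......
step 3: ############..######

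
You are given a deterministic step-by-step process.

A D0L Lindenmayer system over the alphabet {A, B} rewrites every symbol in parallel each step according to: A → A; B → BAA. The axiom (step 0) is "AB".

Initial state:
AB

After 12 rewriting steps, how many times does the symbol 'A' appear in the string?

0) AB
1) ABAA
2) ABAAAA
3) ABAAAAAA
4) ABAAAAAAAA
5) ABAAAAAAAAAA
6) ABAAAAAAAAAAAA
7) ABAAAAAAAAAAAAAA
8) ABAAAAAAAAAAAAAAAA
9) ABAAAAAAAAAAAAAAAAAA
10) ABAAAAAAAAAAAAAAAAAAAA
11) ABAAAAAAAAAAAAAAAAAAAAAA
12) ABAAAAAAAAAAAAAAAAAAAAAAAA

25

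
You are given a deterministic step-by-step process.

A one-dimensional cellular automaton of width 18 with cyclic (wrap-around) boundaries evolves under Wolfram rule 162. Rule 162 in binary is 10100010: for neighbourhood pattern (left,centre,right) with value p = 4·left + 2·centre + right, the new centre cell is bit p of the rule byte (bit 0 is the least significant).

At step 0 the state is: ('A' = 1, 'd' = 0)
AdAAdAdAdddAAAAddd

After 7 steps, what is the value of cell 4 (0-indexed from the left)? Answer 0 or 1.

1

t=0: AdAAdAdAdddAAAAddd
t=1: dAddAdAdddAdAAdddA
t=2: AddAdAdddAdAddddAd
t=3: ddAdAdddAdAddddAdA
t=4: dAdAdddAdAddddAdAd
t=5: AdAdddAdAddddAdAdd
t=6: dAdddAdAddddAdAddA
t=7: AdddAdAddddAdAddAd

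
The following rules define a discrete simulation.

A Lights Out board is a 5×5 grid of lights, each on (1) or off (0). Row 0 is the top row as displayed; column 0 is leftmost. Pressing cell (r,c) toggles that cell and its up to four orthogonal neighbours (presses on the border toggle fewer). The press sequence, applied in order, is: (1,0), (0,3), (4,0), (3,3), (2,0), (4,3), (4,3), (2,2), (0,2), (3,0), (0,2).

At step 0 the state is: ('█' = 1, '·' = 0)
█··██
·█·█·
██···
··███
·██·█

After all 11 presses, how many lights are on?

t=0: █··██
·█·█·
██···
··███
·██·█
t=1: ···██
█··█·
·█···
··███
·██·█
t=2: ··█··
█····
·█···
··███
·██·█
t=3: ··█··
█····
·█···
█·███
█·█·█
t=4: ··█··
█····
·█·█·
█····
█·███
t=5: ··█··
·····
█··█·
·····
█·███
t=6: ··█··
·····
█··█·
···█·
█····
t=7: ··█··
·····
█··█·
·····
█·███
t=8: ··█··
··█··
███··
··█··
█·███
t=9: ·█·█·
·····
███··
··█··
█·███
t=10: ·█·█·
·····
·██··
███··
··███
t=11: ··█··
··█··
·██··
███··
··███

10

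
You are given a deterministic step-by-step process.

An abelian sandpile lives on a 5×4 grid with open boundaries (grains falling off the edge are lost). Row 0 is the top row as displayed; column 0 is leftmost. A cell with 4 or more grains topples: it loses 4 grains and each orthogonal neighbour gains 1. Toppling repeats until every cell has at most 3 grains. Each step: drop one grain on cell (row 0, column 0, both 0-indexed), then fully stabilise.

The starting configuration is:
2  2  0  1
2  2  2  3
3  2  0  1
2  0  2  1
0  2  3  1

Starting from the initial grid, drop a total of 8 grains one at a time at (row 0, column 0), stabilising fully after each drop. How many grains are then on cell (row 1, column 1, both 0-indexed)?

1

k=0  2  2  0  1
2  2  2  3
3  2  0  1
2  0  2  1
0  2  3  1
k=1  3  2  0  1
2  2  2  3
3  2  0  1
2  0  2  1
0  2  3  1
k=2  0  3  0  1
3  2  2  3
3  2  0  1
2  0  2  1
0  2  3  1
k=3  1  3  0  1
3  2  2  3
3  2  0  1
2  0  2  1
0  2  3  1
k=4  2  3  0  1
3  2  2  3
3  2  0  1
2  0  2  1
0  2  3  1
k=5  3  3  0  1
3  2  2  3
3  2  0  1
2  0  2  1
0  2  3  1
k=6  2  1  1  1
2  1  3  3
1  0  1  1
3  1  2  1
0  2  3  1
k=7  3  1  1  1
2  1  3  3
1  0  1  1
3  1  2  1
0  2  3  1
k=8  0  2  1  1
3  1  3  3
1  0  1  1
3  1  2  1
0  2  3  1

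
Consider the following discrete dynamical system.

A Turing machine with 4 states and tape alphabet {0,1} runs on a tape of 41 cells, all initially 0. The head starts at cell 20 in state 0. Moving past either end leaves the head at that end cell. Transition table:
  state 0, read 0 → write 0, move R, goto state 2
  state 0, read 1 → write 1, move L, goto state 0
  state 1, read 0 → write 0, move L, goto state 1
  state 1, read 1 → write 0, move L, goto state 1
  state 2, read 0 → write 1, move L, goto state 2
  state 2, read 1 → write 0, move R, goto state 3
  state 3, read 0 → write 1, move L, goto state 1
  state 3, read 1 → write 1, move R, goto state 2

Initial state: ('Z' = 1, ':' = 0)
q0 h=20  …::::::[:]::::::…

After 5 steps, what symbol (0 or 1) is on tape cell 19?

[0] q0 h=20  …::::::[:]::::::…
[1] q2 h=21  …::::::[:]::::::…
[2] q2 h=20  …::::::[:]Z:::::…
[3] q2 h=19  …::::::[:]ZZ::::…
[4] q2 h=18  …::::::[:]ZZZ:::…
[5] q2 h=17  …::::::[:]ZZZZ::…

1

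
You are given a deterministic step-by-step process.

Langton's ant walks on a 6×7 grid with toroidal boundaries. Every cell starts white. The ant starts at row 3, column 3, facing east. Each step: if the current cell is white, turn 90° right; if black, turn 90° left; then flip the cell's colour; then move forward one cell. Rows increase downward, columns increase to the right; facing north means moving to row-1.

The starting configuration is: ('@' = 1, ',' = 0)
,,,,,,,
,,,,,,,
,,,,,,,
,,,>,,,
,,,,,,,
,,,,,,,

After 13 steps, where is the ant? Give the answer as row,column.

[0] ,,,,,,,
,,,,,,,
,,,,,,,
,,,>,,,
,,,,,,,
,,,,,,,
[1] ,,,,,,,
,,,,,,,
,,,,,,,
,,,@,,,
,,,v,,,
,,,,,,,
[2] ,,,,,,,
,,,,,,,
,,,,,,,
,,,@,,,
,,<@,,,
,,,,,,,
[3] ,,,,,,,
,,,,,,,
,,,,,,,
,,^@,,,
,,@@,,,
,,,,,,,
[4] ,,,,,,,
,,,,,,,
,,,,,,,
,,@>,,,
,,@@,,,
,,,,,,,
[5] ,,,,,,,
,,,,,,,
,,,^,,,
,,@,,,,
,,@@,,,
,,,,,,,
[6] ,,,,,,,
,,,,,,,
,,,@>,,
,,@,,,,
,,@@,,,
,,,,,,,
[7] ,,,,,,,
,,,,,,,
,,,@@,,
,,@,v,,
,,@@,,,
,,,,,,,
[8] ,,,,,,,
,,,,,,,
,,,@@,,
,,@<@,,
,,@@,,,
,,,,,,,
[9] ,,,,,,,
,,,,,,,
,,,^@,,
,,@@@,,
,,@@,,,
,,,,,,,
[10] ,,,,,,,
,,,,,,,
,,<,@,,
,,@@@,,
,,@@,,,
,,,,,,,
[11] ,,,,,,,
,,^,,,,
,,@,@,,
,,@@@,,
,,@@,,,
,,,,,,,
[12] ,,,,,,,
,,@>,,,
,,@,@,,
,,@@@,,
,,@@,,,
,,,,,,,
[13] ,,,,,,,
,,@@,,,
,,@v@,,
,,@@@,,
,,@@,,,
,,,,,,,

2,3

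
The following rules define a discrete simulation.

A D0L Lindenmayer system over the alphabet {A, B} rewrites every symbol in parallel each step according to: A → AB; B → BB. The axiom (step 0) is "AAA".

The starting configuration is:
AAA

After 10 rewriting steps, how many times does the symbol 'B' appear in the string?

0) AAA
1) ABABAB
2) ABBBABBBABBB
3) ABBBBBBBABBBBBBBABBBBBBB
4) ABBBBBBBBBBBBBBBABBBBBBBBBBBBBBBABBBBBBBBBBBBBBB
5) ABBBBBBBBBBBBBBBBBBBBBBBBBBBBBBBABBBBBBBBBBBBBBBBBBBBBBBBBBBBBBBABBBBBBBBBBBBBBBBBBBBBBBBBBBBBBB
6) ABBBBBBBBBBBBBBBBBBBBBBBBBBBBBBBBBBBBBBBBBBBBBBBBBBBBBBBBB…BBBBBBBBBBBBBBBBBBBBBBBBBBBBBBBBBBBBBBBBBBBBBBBBBBBBBBBBBB  (len 192)
7) ABBBBBBBBBBBBBBBBBBBBBBBBBBBBBBBBBBBBBBBBBBBBBBBBBBBBBBBBB…BBBBBBBBBBBBBBBBBBBBBBBBBBBBBBBBBBBBBBBBBBBBBBBBBBBBBBBBBB  (len 384)
8) ABBBBBBBBBBBBBBBBBBBBBBBBBBBBBBBBBBBBBBBBBBBBBBBBBBBBBBBBB…BBBBBBBBBBBBBBBBBBBBBBBBBBBBBBBBBBBBBBBBBBBBBBBBBBBBBBBBBB  (len 768)
9) ABBBBBBBBBBBBBBBBBBBBBBBBBBBBBBBBBBBBBBBBBBBBBBBBBBBBBBBBB…BBBBBBBBBBBBBBBBBBBBBBBBBBBBBBBBBBBBBBBBBBBBBBBBBBBBBBBBBB  (len 1536)
10) ABBBBBBBBBBBBBBBBBBBBBBBBBBBBBBBBBBBBBBBBBBBBBBBBBBBBBBBBB…BBBBBBBBBBBBBBBBBBBBBBBBBBBBBBBBBBBBBBBBBBBBBBBBBBBBBBBBBB  (len 3072)

3069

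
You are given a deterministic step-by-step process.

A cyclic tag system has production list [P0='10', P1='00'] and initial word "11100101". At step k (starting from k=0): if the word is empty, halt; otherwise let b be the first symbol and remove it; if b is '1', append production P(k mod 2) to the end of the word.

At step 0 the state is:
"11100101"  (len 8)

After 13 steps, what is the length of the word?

step 0: "11100101"  (len 8)
step 1: "110010110"  (len 9)
step 2: "1001011000"  (len 10)
step 3: "00101100010"  (len 11)
step 4: "0101100010"  (len 10)
step 5: "101100010"  (len 9)
step 6: "0110001000"  (len 10)
step 7: "110001000"  (len 9)
step 8: "1000100000"  (len 10)
step 9: "00010000010"  (len 11)
step 10: "0010000010"  (len 10)
step 11: "010000010"  (len 9)
step 12: "10000010"  (len 8)
step 13: "000001010"  (len 9)

9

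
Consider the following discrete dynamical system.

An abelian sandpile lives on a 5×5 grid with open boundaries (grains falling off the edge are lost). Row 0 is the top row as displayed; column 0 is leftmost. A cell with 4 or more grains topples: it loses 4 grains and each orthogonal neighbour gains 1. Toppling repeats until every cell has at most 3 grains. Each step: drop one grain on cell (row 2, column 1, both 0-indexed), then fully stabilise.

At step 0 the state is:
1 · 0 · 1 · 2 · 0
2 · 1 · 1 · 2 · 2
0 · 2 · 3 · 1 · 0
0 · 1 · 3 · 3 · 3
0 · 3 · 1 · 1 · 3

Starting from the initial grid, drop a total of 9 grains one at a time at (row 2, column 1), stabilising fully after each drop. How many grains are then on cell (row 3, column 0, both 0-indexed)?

1

t=0: 1 · 0 · 1 · 2 · 0
2 · 1 · 1 · 2 · 2
0 · 2 · 3 · 1 · 0
0 · 1 · 3 · 3 · 3
0 · 3 · 1 · 1 · 3
t=1: 1 · 0 · 1 · 2 · 0
2 · 1 · 1 · 2 · 2
0 · 3 · 3 · 1 · 0
0 · 1 · 3 · 3 · 3
0 · 3 · 1 · 1 · 3
t=2: 1 · 0 · 1 · 2 · 0
2 · 2 · 2 · 2 · 2
1 · 1 · 1 · 3 · 1
0 · 3 · 1 · 1 · 1
0 · 3 · 2 · 3 · 0
t=3: 1 · 0 · 1 · 2 · 0
2 · 2 · 2 · 2 · 2
1 · 2 · 1 · 3 · 1
0 · 3 · 1 · 1 · 1
0 · 3 · 2 · 3 · 0
t=4: 1 · 0 · 1 · 2 · 0
2 · 2 · 2 · 2 · 2
1 · 3 · 1 · 3 · 1
0 · 3 · 1 · 1 · 1
0 · 3 · 2 · 3 · 0
t=5: 1 · 0 · 1 · 2 · 0
2 · 3 · 2 · 2 · 2
2 · 1 · 2 · 3 · 1
1 · 1 · 2 · 1 · 1
1 · 0 · 3 · 3 · 0
t=6: 1 · 0 · 1 · 2 · 0
2 · 3 · 2 · 2 · 2
2 · 2 · 2 · 3 · 1
1 · 1 · 2 · 1 · 1
1 · 0 · 3 · 3 · 0
t=7: 1 · 0 · 1 · 2 · 0
2 · 3 · 2 · 2 · 2
2 · 3 · 2 · 3 · 1
1 · 1 · 2 · 1 · 1
1 · 0 · 3 · 3 · 0
t=8: 1 · 1 · 1 · 2 · 0
3 · 0 · 3 · 2 · 2
3 · 1 · 3 · 3 · 1
1 · 2 · 2 · 1 · 1
1 · 0 · 3 · 3 · 0
t=9: 1 · 1 · 1 · 2 · 0
3 · 0 · 3 · 2 · 2
3 · 2 · 3 · 3 · 1
1 · 2 · 2 · 1 · 1
1 · 0 · 3 · 3 · 0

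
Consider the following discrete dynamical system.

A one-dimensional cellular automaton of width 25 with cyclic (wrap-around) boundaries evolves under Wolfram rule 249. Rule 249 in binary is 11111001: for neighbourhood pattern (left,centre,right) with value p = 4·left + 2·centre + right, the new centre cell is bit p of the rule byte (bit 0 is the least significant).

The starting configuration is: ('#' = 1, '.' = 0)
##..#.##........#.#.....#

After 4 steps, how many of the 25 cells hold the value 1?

25

k=0  ##..#.##........#.#.....#
k=1  ###..##########..#.####.#
k=2  ####.###########..#######
k=3  #################.#######
k=4  #########################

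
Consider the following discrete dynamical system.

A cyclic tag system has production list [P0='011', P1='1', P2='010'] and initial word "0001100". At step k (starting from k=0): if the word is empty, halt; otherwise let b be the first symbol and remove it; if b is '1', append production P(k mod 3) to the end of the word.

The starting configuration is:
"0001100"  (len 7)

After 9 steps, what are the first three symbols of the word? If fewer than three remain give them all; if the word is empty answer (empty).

110

k=0  "0001100"  (len 7)
k=1  "001100"  (len 6)
k=2  "01100"  (len 5)
k=3  "1100"  (len 4)
k=4  "100011"  (len 6)
k=5  "000111"  (len 6)
k=6  "00111"  (len 5)
k=7  "0111"  (len 4)
k=8  "111"  (len 3)
k=9  "11010"  (len 5)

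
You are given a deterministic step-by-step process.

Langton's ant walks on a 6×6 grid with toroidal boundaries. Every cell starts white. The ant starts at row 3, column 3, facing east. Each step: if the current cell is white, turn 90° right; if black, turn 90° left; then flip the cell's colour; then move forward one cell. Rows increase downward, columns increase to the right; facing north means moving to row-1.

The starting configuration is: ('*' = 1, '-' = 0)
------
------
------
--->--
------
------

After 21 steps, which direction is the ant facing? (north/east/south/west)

k=0  ------
------
------
--->--
------
------
k=1  ------
------
------
---*--
---v--
------
k=2  ------
------
------
---*--
--<*--
------
k=3  ------
------
------
--^*--
--**--
------
k=4  ------
------
------
--*>--
--**--
------
k=5  ------
------
---^--
--*---
--**--
------
k=6  ------
------
---*>-
--*---
--**--
------
k=7  ------
------
---**-
--*-v-
--**--
------
k=8  ------
------
---**-
--*<*-
--**--
------
k=9  ------
------
---^*-
--***-
--**--
------
k=10  ------
------
--<-*-
--***-
--**--
------
k=11  ------
--^---
--*-*-
--***-
--**--
------
k=12  ------
--*>--
--*-*-
--***-
--**--
------
k=13  ------
--**--
--*v*-
--***-
--**--
------
k=14  ------
--**--
--<**-
--***-
--**--
------
k=15  ------
--**--
---**-
--v**-
--**--
------
k=16  ------
--**--
---**-
--->*-
--**--
------
k=17  ------
--**--
---^*-
----*-
--**--
------
k=18  ------
--**--
--<-*-
----*-
--**--
------
k=19  ------
--^*--
--*-*-
----*-
--**--
------
k=20  ------
-<-*--
--*-*-
----*-
--**--
------
k=21  -^----
-*-*--
--*-*-
----*-
--**--
------

north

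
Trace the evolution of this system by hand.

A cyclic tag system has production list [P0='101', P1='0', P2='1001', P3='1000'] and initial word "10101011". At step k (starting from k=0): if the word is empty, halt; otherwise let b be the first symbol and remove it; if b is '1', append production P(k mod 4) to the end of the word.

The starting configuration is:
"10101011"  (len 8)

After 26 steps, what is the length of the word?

k=0  "10101011"  (len 8)
k=1  "0101011101"  (len 10)
k=2  "101011101"  (len 9)
k=3  "010111011001"  (len 12)
k=4  "10111011001"  (len 11)
k=5  "0111011001101"  (len 13)
k=6  "111011001101"  (len 12)
k=7  "110110011011001"  (len 15)
k=8  "101100110110011000"  (len 18)
k=9  "01100110110011000101"  (len 20)
k=10  "1100110110011000101"  (len 19)
k=11  "1001101100110001011001"  (len 22)
k=12  "0011011001100010110011000"  (len 25)
k=13  "011011001100010110011000"  (len 24)
k=14  "11011001100010110011000"  (len 23)
k=15  "10110011000101100110001001"  (len 26)
k=16  "01100110001011001100010011000"  (len 29)
k=17  "1100110001011001100010011000"  (len 28)
k=18  "1001100010110011000100110000"  (len 28)
k=19  "0011000101100110001001100001001"  (len 31)
k=20  "011000101100110001001100001001"  (len 30)
k=21  "11000101100110001001100001001"  (len 29)
k=22  "10001011001100010011000010010"  (len 29)
k=23  "00010110011000100110000100101001"  (len 32)
k=24  "0010110011000100110000100101001"  (len 31)
k=25  "010110011000100110000100101001"  (len 30)
k=26  "10110011000100110000100101001"  (len 29)

29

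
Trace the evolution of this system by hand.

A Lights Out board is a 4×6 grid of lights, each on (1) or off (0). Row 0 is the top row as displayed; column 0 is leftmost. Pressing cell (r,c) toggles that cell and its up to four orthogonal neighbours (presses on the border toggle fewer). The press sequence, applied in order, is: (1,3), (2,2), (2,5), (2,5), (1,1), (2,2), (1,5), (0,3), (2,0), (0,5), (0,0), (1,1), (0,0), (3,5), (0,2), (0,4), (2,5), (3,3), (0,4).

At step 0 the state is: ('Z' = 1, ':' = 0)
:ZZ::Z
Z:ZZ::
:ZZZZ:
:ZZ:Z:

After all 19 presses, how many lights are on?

[0] :ZZ::Z
Z:ZZ::
:ZZZZ:
:ZZ:Z:
[1] :ZZZ:Z
Z:::Z:
:ZZ:Z:
:ZZ:Z:
[2] :ZZZ:Z
Z:Z:Z:
:::ZZ:
:Z::Z:
[3] :ZZZ:Z
Z:Z:ZZ
:::Z:Z
:Z::ZZ
[4] :ZZZ:Z
Z:Z:Z:
:::ZZ:
:Z::Z:
[5] ::ZZ:Z
:Z::Z:
:Z:ZZ:
:Z::Z:
[6] ::ZZ:Z
:ZZ:Z:
::Z:Z:
:ZZ:Z:
[7] ::ZZ::
:ZZ::Z
::Z:ZZ
:ZZ:Z:
[8] ::::Z:
:ZZZ:Z
::Z:ZZ
:ZZ:Z:
[9] ::::Z:
ZZZZ:Z
ZZZ:ZZ
ZZZ:Z:
[10] :::::Z
ZZZZ::
ZZZ:ZZ
ZZZ:Z:
[11] ZZ:::Z
:ZZZ::
ZZZ:ZZ
ZZZ:Z:
[12] Z::::Z
Z::Z::
Z:Z:ZZ
ZZZ:Z:
[13] :Z:::Z
:::Z::
Z:Z:ZZ
ZZZ:Z:
[14] :Z:::Z
:::Z::
Z:Z:Z:
ZZZ::Z
[15] ::ZZ:Z
::ZZ::
Z:Z:Z:
ZZZ::Z
[16] ::Z:Z:
::ZZZ:
Z:Z:Z:
ZZZ::Z
[17] ::Z:Z:
::ZZZZ
Z:Z::Z
ZZZ:::
[18] ::Z:Z:
::ZZZZ
Z:ZZ:Z
ZZ:ZZ:
[19] ::ZZ:Z
::ZZ:Z
Z:ZZ:Z
ZZ:ZZ:

14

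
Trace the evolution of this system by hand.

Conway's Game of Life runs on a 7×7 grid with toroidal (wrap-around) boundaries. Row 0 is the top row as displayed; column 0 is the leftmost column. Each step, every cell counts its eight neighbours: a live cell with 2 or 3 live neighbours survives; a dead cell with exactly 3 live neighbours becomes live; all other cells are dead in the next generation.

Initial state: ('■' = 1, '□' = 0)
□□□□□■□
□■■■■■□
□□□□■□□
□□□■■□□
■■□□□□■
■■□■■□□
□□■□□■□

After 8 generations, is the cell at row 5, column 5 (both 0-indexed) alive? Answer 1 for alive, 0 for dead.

[0] □□□□□■□
□■■■■■□
□□□□■□□
□□□■■□□
■■□□□□■
■■□■■□□
□□■□□■□
[1] □■□□□■■
□□■■□■□
□□□□□□□
■□□■■■□
□■□□□■■
□□□■■■□
□■■■□■■
[2] □■□□□□□
□□■□■■■
□□■□□■■
■□□□■■□
■□■□□□□
□■□■□□□
□■□■□□□
[3] ■■□■■■□
■■■■■□■
■■□□□□□
■□□■■■□
■□■■■□■
■■□■□□□
■■□□□□□
[4] □□□□□■□
□□□□□□□
□□□□□□□
□□□□□■□
□□□□□□□
□□□■■□□
□□□■□□□
[5] □□□□□□□
□□□□□□□
□□□□□□□
□□□□□□□
□□□□■□□
□□□■■□□
□□□■□□□
[6] □□□□□□□
□□□□□□□
□□□□□□□
□□□□□□□
□□□■■□□
□□□■■□□
□□□■■□□
[7] □□□□□□□
□□□□□□□
□□□□□□□
□□□□□□□
□□□■■□□
□□■□□■□
□□□■■□□
[8] □□□□□□□
□□□□□□□
□□□□□□□
□□□□□□□
□□□■■□□
□□■□□■□
□□□■■□□

1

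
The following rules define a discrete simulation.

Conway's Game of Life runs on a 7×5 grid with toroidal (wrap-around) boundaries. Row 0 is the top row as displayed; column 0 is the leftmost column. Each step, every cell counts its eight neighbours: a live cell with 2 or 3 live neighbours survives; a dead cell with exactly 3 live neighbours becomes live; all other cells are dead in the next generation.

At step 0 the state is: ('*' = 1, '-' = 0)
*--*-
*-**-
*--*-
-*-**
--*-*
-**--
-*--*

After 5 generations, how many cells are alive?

t=0: *--*-
*-**-
*--*-
-*-**
--*-*
-**--
-*--*
t=1: *--*-
*-**-
*----
-*---
----*
-**--
-*-**
t=2: *----
*-**-
*-*-*
*----
***--
-**-*
-*-**
t=3: *----
*-**-
*-*--
--**-
--***
----*
-*-**
t=4: *----
*-**-
-----
-----
--*-*
-----
---**
t=5: ***--
-*--*
-----
-----
-----
----*
----*

7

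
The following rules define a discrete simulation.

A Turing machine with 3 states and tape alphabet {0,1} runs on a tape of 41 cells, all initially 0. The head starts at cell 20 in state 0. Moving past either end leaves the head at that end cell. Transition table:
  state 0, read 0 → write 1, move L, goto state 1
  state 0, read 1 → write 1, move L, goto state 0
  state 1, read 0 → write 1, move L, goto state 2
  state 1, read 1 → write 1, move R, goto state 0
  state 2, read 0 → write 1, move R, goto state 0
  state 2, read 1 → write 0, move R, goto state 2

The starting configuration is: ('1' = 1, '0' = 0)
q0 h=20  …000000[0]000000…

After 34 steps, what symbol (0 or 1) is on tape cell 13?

k=0  q0 h=20  …000000[0]000000…
k=1  q1 h=19  …000000[0]100000…
k=2  q2 h=18  …000000[0]110000…
k=3  q0 h=19  …000001[1]100000…
k=4  q0 h=18  …000000[1]110000…
k=5  q0 h=17  …000000[0]111000…
k=6  q1 h=16  …000000[0]111100…
k=7  q2 h=15  …000000[0]111110…
k=8  q0 h=16  …000001[1]111100…
k=9  q0 h=15  …000000[1]111110…
k=10  q0 h=14  …000000[0]111111…
k=11  q1 h=13  …000000[0]111111…
k=12  q2 h=12  …000000[0]111111…
k=13  q0 h=13  …000001[1]111111…
k=14  q0 h=12  …000000[1]111111…
k=15  q0 h=11  …000000[0]111111…
k=16  q1 h=10  …000000[0]111111…
k=17  q2 h= 9  …000000[0]111111…
k=18  q0 h=10  …000001[1]111111…
k=19  q0 h= 9  …000000[1]111111…
k=20  q0 h= 8  …000000[0]111111…
k=21  q1 h= 7  …000000[0]111111…
k=22  q2 h= 6  |000000[0]111111…
k=23  q0 h= 7  …000001[1]111111…
k=24  q0 h= 6  |000000[1]111111…
k=25  q0 h= 5  |00000[0]111111…
k=26  q1 h= 4  |0000[0]111111…
k=27  q2 h= 3  |000[0]111111…
k=28  q0 h= 4  |0001[1]111111…
k=29  q0 h= 3  |000[1]111111…
k=30  q0 h= 2  |00[0]111111…
k=31  q1 h= 1  |0[0]111111…
k=32  q2 h= 0  |[0]111111…
k=33  q0 h= 1  |1[1]111111…
k=34  q0 h= 0  |[1]111111…

1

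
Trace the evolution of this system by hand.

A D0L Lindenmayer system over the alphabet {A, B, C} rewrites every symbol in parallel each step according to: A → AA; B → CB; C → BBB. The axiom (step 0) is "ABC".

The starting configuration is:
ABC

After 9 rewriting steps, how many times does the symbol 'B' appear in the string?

2683

gen 0: ABC
gen 1: AACBBBB
gen 2: AAAABBBCBCBCBCB
gen 3: AAAAAAAACBCBCBBBBCBBBBCBBBBCBBBBCB
gen 4: AAAAAAAAAAAAAAAABBBCBBBBCBBBBCBCBCBCBBBBCBCBCBCBBBBCBCBCBCBBBBCBCBCBCBBBBCB
gen 5: AAAAAAAAAAAAAAAAAAAAAAAAAAAAAAAACBCBCBBBBCBCBCBCBBBBCBCBCB…BBBBCBBBBCBBBBCBBBBCBCBCBCBBBBCBBBBCBBBBCBBBBCBCBCBCBBBBCB  (len 169)
gen 6: AAAAAAAAAAAAAAAAAAAAAAAAAAAAAAAAAAAAAAAAAAAAAAAAAAAAAAAAAA…BCBCBBBBCBCBCBCBBBBCBCBCBCBBBBCBBBBCBBBBCBBBBCBCBCBCBBBBCB  (len 378)
gen 7: AAAAAAAAAAAAAAAAAAAAAAAAAAAAAAAAAAAAAAAAAAAAAAAAAAAAAAAAAA…BCBCBBBBCBCBCBCBBBBCBCBCBCBBBBCBBBBCBBBBCBBBBCBCBCBCBBBBCB  (len 853)
gen 8: AAAAAAAAAAAAAAAAAAAAAAAAAAAAAAAAAAAAAAAAAAAAAAAAAAAAAAAAAA…BCBCBBBBCBCBCBCBBBBCBCBCBCBBBBCBBBBCBBBBCBBBBCBCBCBCBBBBCB  (len 1923)
gen 9: AAAAAAAAAAAAAAAAAAAAAAAAAAAAAAAAAAAAAAAAAAAAAAAAAAAAAAAAAA…BCBCBBBBCBCBCBCBBBBCBCBCBCBBBBCBBBBCBBBBCBBBBCBCBCBCBBBBCB  (len 4354)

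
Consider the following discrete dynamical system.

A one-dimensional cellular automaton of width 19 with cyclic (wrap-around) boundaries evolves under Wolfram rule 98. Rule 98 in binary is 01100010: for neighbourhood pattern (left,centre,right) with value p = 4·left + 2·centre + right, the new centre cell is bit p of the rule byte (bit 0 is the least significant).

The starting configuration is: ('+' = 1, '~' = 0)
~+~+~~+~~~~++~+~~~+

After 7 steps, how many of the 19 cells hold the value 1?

7

k=0  ~+~+~~+~~~~++~+~~~+
k=1  +~+~~+~~~~+~++~~~+~
k=2  ~+~~+~~~~+~+~+~~+~+
k=3  +~~+~~~~+~+~+~~+~+~
k=4  ~~+~~~~+~+~+~~+~+~+
k=5  ~+~~~~+~+~+~~+~+~+~
k=6  +~~~~+~+~+~~+~+~+~~
k=7  ~~~~+~+~+~~+~+~+~~+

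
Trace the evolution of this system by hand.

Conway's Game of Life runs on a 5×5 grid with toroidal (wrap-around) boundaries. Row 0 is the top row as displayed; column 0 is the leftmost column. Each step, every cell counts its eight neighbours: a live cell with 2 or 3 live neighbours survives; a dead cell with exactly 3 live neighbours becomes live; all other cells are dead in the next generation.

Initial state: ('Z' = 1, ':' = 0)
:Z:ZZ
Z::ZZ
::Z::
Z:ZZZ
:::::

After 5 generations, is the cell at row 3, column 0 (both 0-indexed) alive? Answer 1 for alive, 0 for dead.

1

[0] :Z:ZZ
Z::ZZ
::Z::
Z:ZZZ
:::::
[1] ::ZZ:
ZZ:::
::Z::
:ZZZZ
:Z:::
[2] Z:Z::
:Z:Z:
::::Z
ZZ:Z:
ZZ::Z
[3] ::ZZ:
ZZZZZ
:Z:ZZ
:ZZZ:
:::Z:
[4] Z::::
:::::
:::::
ZZ:::
:Z::Z
[5] Z::::
:::::
:::::
ZZ:::
:Z::Z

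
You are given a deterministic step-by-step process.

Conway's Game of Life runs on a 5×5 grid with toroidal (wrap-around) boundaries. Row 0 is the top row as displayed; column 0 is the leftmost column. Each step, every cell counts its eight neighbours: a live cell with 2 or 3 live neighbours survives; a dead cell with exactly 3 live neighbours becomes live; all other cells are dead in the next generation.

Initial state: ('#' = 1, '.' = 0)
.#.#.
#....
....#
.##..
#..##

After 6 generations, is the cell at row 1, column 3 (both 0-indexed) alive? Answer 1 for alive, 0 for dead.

gen 0: .#.#.
#....
....#
.##..
#..##
gen 1: .###.
#...#
##...
.##..
#..##
gen 2: .##..
...##
..#.#
..##.
#...#
gen 3: .##..
##..#
..#.#
###..
#...#
gen 4: ..##.
....#
..#.#
..#..
...##
gen 5: ..#..
..#.#
.....
..#.#
....#
gen 6: .....
...#.
.....
...#.
.....

1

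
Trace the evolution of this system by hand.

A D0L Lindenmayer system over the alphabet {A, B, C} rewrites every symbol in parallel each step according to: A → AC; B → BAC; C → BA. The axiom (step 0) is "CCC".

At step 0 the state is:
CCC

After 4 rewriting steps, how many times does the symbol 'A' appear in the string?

k=0  CCC
k=1  BABABA
k=2  BACACBACACBACAC
k=3  BACACBAACBABACACBAACBABACACBAACBA
k=4  BACACBAACBABACACACBABACACBACACBAACBABACACACBABACACBACACBAACBABACACACBABACAC

33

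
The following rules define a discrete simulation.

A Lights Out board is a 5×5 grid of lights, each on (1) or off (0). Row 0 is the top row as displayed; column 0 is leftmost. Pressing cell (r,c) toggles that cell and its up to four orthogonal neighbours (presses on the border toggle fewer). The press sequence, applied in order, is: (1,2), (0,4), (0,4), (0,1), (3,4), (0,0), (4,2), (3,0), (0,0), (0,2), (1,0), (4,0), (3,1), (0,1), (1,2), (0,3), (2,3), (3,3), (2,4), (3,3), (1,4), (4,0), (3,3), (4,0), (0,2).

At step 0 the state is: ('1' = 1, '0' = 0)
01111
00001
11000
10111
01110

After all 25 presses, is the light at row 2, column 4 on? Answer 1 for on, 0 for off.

0

t=0: 01111
00001
11000
10111
01110
t=1: 01011
01111
11100
10111
01110
t=2: 01000
01110
11100
10111
01110
t=3: 01011
01111
11100
10111
01110
t=4: 10111
00111
11100
10111
01110
t=5: 10111
00111
11101
10100
01111
t=6: 01111
10111
11101
10100
01111
t=7: 01111
10111
11101
10000
00001
t=8: 01111
10111
01101
01000
10001
t=9: 10111
00111
01101
01000
10001
t=10: 11001
00011
01101
01000
10001
t=11: 01001
11011
11101
01000
10001
t=12: 01001
11011
11101
11000
01001
t=13: 01001
11011
10101
00100
00001
t=14: 10101
10011
10101
00100
00001
t=15: 10001
11101
10001
00100
00001
t=16: 10110
11111
10001
00100
00001
t=17: 10110
11101
10110
00110
00001
t=18: 10110
11101
10100
00001
00011
t=19: 10110
11100
10111
00000
00011
t=20: 10110
11100
10101
00111
00001
t=21: 10111
11111
10100
00111
00001
t=22: 10111
11111
10100
10111
11001
t=23: 10111
11111
10110
10000
11011
t=24: 10111
11111
10110
00000
00011
t=25: 11001
11011
10110
00000
00011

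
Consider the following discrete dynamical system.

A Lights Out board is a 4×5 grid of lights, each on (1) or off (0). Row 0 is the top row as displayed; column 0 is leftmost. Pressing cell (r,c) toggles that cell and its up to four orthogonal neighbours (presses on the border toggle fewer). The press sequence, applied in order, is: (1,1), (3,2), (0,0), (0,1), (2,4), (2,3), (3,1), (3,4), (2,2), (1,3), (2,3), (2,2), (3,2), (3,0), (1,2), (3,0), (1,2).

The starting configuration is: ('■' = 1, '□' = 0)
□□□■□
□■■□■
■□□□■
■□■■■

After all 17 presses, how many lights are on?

0) □□□■□
□■■□■
■□□□■
■□■■■
1) □■□■□
■□□□■
■■□□■
■□■■■
2) □■□■□
■□□□■
■■■□■
■■□□■
3) ■□□■□
□□□□■
■■■□■
■■□□■
4) □■■■□
□■□□■
■■■□■
■■□□■
5) □■■■□
□■□□□
■■■■□
■■□□□
6) □■■■□
□■□■□
■■□□■
■■□■□
7) □■■■□
□■□■□
■□□□■
□□■■□
8) □■■■□
□■□■□
■□□□□
□□■□■
9) □■■■□
□■■■□
■■■■□
□□□□■
10) □■■□□
□■□□■
■■■□□
□□□□■
11) □■■□□
□■□■■
■■□■■
□□□■■
12) □■■□□
□■■■■
■□■□■
□□■■■
13) □■■□□
□■■■■
■□□□■
□■□□■
14) □■■□□
□■■■■
□□□□■
■□□□■
15) □■□□□
□□□□■
□□■□■
■□□□■
16) □■□□□
□□□□■
■□■□■
□■□□■
17) □■■□□
□■■■■
■□□□■
□■□□■

10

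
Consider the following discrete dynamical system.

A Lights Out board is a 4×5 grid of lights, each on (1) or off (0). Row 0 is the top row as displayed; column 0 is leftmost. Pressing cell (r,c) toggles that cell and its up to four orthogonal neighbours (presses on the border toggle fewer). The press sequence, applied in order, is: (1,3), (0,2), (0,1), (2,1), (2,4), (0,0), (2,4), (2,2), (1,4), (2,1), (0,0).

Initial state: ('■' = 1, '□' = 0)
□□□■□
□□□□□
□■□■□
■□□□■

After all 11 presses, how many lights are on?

11

[0] □□□■□
□□□□□
□■□■□
■□□□■
[1] □□□□□
□□■■■
□■□□□
■□□□■
[2] □■■■□
□□□■■
□■□□□
■□□□■
[3] ■□□■□
□■□■■
□■□□□
■□□□■
[4] ■□□■□
□□□■■
■□■□□
■■□□■
[5] ■□□■□
□□□■□
■□■■■
■■□□□
[6] □■□■□
■□□■□
■□■■■
■■□□□
[7] □■□■□
■□□■■
■□■□□
■■□□■
[8] □■□■□
■□■■■
■■□■□
■■■□■
[9] □■□■■
■□■□□
■■□■■
■■■□■
[10] □■□■■
■■■□□
□□■■■
■□■□■
[11] ■□□■■
□■■□□
□□■■■
■□■□■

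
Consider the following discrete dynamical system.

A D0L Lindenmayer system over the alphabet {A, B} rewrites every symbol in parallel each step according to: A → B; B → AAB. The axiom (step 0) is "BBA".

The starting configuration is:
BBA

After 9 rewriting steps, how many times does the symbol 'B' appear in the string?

0) BBA
1) AABAABB
2) BBAABBBAABAAB
3) AABAABBBAABAABAABBBAABBBAAB
4) BBAABBBAABAABAABBBAABBBAABBBAABAABAABBBAABAABAABBBAAB
5) AABAABBBAABAABAABBBAABBBAABBBAABAABAABBBAABAABAABBBAABAABAABBBAABBBAABBBAABAABAABBBAABBBAABBBAABAABAABBBAAB
6) BBAABBBAABAABAABBBAABBBAABBBAABAABAABBBAABAABAABBBAABAABAA…BAABAABAABBBAABAABAABBBAABAABAABBBAABBBAABBBAABAABAABBBAAB  (len 213)
7) AABAABBBAABAABAABBBAABBBAABBBAABAABAABBBAABAABAABBBAABAABA…BAABAABAABBBAABAABAABBBAABAABAABBBAABBBAABBBAABAABAABBBAAB  (len 427)
8) BBAABBBAABAABAABBBAABBBAABBBAABAABAABBBAABAABAABBBAABAABAA…BAABAABAABBBAABAABAABBBAABAABAABBBAABBBAABBBAABAABAABBBAAB  (len 853)
9) AABAABBBAABAABAABBBAABBBAABBBAABAABAABBBAABAABAABBBAABAABA…BAABAABAABBBAABAABAABBBAABAABAABBBAABBBAABBBAABAABAABBBAAB  (len 1707)

853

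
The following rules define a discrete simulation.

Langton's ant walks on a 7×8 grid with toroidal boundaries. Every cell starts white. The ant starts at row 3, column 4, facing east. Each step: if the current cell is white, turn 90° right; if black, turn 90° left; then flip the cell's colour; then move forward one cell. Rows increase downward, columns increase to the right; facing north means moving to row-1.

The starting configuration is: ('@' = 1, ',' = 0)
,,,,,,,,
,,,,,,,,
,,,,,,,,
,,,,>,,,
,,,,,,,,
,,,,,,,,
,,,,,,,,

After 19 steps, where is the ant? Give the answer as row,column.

k=0  ,,,,,,,,
,,,,,,,,
,,,,,,,,
,,,,>,,,
,,,,,,,,
,,,,,,,,
,,,,,,,,
k=1  ,,,,,,,,
,,,,,,,,
,,,,,,,,
,,,,@,,,
,,,,v,,,
,,,,,,,,
,,,,,,,,
k=2  ,,,,,,,,
,,,,,,,,
,,,,,,,,
,,,,@,,,
,,,<@,,,
,,,,,,,,
,,,,,,,,
k=3  ,,,,,,,,
,,,,,,,,
,,,,,,,,
,,,^@,,,
,,,@@,,,
,,,,,,,,
,,,,,,,,
k=4  ,,,,,,,,
,,,,,,,,
,,,,,,,,
,,,@>,,,
,,,@@,,,
,,,,,,,,
,,,,,,,,
k=5  ,,,,,,,,
,,,,,,,,
,,,,^,,,
,,,@,,,,
,,,@@,,,
,,,,,,,,
,,,,,,,,
k=6  ,,,,,,,,
,,,,,,,,
,,,,@>,,
,,,@,,,,
,,,@@,,,
,,,,,,,,
,,,,,,,,
k=7  ,,,,,,,,
,,,,,,,,
,,,,@@,,
,,,@,v,,
,,,@@,,,
,,,,,,,,
,,,,,,,,
k=8  ,,,,,,,,
,,,,,,,,
,,,,@@,,
,,,@<@,,
,,,@@,,,
,,,,,,,,
,,,,,,,,
k=9  ,,,,,,,,
,,,,,,,,
,,,,^@,,
,,,@@@,,
,,,@@,,,
,,,,,,,,
,,,,,,,,
k=10  ,,,,,,,,
,,,,,,,,
,,,<,@,,
,,,@@@,,
,,,@@,,,
,,,,,,,,
,,,,,,,,
k=11  ,,,,,,,,
,,,^,,,,
,,,@,@,,
,,,@@@,,
,,,@@,,,
,,,,,,,,
,,,,,,,,
k=12  ,,,,,,,,
,,,@>,,,
,,,@,@,,
,,,@@@,,
,,,@@,,,
,,,,,,,,
,,,,,,,,
k=13  ,,,,,,,,
,,,@@,,,
,,,@v@,,
,,,@@@,,
,,,@@,,,
,,,,,,,,
,,,,,,,,
k=14  ,,,,,,,,
,,,@@,,,
,,,<@@,,
,,,@@@,,
,,,@@,,,
,,,,,,,,
,,,,,,,,
k=15  ,,,,,,,,
,,,@@,,,
,,,,@@,,
,,,v@@,,
,,,@@,,,
,,,,,,,,
,,,,,,,,
k=16  ,,,,,,,,
,,,@@,,,
,,,,@@,,
,,,,>@,,
,,,@@,,,
,,,,,,,,
,,,,,,,,
k=17  ,,,,,,,,
,,,@@,,,
,,,,^@,,
,,,,,@,,
,,,@@,,,
,,,,,,,,
,,,,,,,,
k=18  ,,,,,,,,
,,,@@,,,
,,,<,@,,
,,,,,@,,
,,,@@,,,
,,,,,,,,
,,,,,,,,
k=19  ,,,,,,,,
,,,^@,,,
,,,@,@,,
,,,,,@,,
,,,@@,,,
,,,,,,,,
,,,,,,,,

1,3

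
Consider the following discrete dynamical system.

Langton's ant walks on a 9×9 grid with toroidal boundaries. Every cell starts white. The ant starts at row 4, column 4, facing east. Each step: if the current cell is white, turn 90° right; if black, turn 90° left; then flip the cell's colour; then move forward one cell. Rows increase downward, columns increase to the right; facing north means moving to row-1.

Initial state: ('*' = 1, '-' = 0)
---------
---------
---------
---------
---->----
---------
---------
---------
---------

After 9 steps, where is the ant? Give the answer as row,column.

[0] ---------
---------
---------
---------
---->----
---------
---------
---------
---------
[1] ---------
---------
---------
---------
----*----
----v----
---------
---------
---------
[2] ---------
---------
---------
---------
----*----
---<*----
---------
---------
---------
[3] ---------
---------
---------
---------
---^*----
---**----
---------
---------
---------
[4] ---------
---------
---------
---------
---*>----
---**----
---------
---------
---------
[5] ---------
---------
---------
----^----
---*-----
---**----
---------
---------
---------
[6] ---------
---------
---------
----*>---
---*-----
---**----
---------
---------
---------
[7] ---------
---------
---------
----**---
---*-v---
---**----
---------
---------
---------
[8] ---------
---------
---------
----**---
---*<*---
---**----
---------
---------
---------
[9] ---------
---------
---------
----^*---
---***---
---**----
---------
---------
---------

3,4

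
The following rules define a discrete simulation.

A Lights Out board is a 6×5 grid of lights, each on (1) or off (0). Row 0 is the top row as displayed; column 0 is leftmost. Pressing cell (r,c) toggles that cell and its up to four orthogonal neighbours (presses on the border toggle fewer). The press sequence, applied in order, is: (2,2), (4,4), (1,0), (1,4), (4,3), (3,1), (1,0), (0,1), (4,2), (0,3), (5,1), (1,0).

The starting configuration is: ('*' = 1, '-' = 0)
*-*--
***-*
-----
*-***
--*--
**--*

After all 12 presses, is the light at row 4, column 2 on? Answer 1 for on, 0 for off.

1

t=0: *-*--
***-*
-----
*-***
--*--
**--*
t=1: *-*--
**--*
-***-
*--**
--*--
**--*
t=2: *-*--
**--*
-***-
*--*-
--***
**---
t=3: --*--
----*
****-
*--*-
--***
**---
t=4: --*-*
---*-
*****
*--*-
--***
**---
t=5: --*-*
---*-
*****
*----
-----
**-*-
t=6: --*-*
---*-
*-***
-**--
-*---
**-*-
t=7: *-*-*
**-*-
--***
-**--
-*---
**-*-
t=8: -*--*
*--*-
--***
-**--
-*---
**-*-
t=9: -*--*
*--*-
--***
-*---
--**-
****-
t=10: -***-
*----
--***
-*---
--**-
****-
t=11: -***-
*----
--***
-*---
-***-
---*-
t=12: ****-
-*---
*-***
-*---
-***-
---*-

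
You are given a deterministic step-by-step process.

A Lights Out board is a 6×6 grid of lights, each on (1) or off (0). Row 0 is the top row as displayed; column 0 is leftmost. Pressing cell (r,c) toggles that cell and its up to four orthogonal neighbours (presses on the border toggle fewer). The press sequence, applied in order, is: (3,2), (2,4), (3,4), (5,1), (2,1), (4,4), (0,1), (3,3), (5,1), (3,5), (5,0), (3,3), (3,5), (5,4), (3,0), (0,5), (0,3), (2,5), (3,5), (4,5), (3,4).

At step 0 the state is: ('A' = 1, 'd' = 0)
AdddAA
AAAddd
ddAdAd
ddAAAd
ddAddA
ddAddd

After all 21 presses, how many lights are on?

22

gen 0: AdddAA
AAAddd
ddAdAd
ddAAAd
ddAddA
ddAddd
gen 1: AdddAA
AAAddd
ddddAd
dAddAd
dddddA
ddAddd
gen 2: AdddAA
AAAdAd
dddAdA
dAdddd
dddddA
ddAddd
gen 3: AdddAA
AAAdAd
dddAAA
dAdAAA
ddddAA
ddAddd
gen 4: AdddAA
AAAdAd
dddAAA
dAdAAA
dAddAA
AAdddd
gen 5: AdddAA
AdAdAd
AAAAAA
dddAAA
dAddAA
AAdddd
gen 6: AdddAA
AdAdAd
AAAAAA
dddAdA
dAdAdd
AAddAd
gen 7: dAAdAA
AAAdAd
AAAAAA
dddAdA
dAdAdd
AAddAd
gen 8: dAAdAA
AAAdAd
AAAdAA
ddAdAA
dAdddd
AAddAd
gen 9: dAAdAA
AAAdAd
AAAdAA
ddAdAA
dddddd
ddAdAd
gen 10: dAAdAA
AAAdAd
AAAdAd
ddAddd
dddddA
ddAdAd
gen 11: dAAdAA
AAAdAd
AAAdAd
ddAddd
AddddA
AAAdAd
gen 12: dAAdAA
AAAdAd
AAAAAd
dddAAd
AddAdA
AAAdAd
gen 13: dAAdAA
AAAdAd
AAAAAA
dddAdA
AddAdd
AAAdAd
gen 14: dAAdAA
AAAdAd
AAAAAA
dddAdA
AddAAd
AAAAdA
gen 15: dAAdAA
AAAdAd
dAAAAA
AAdAdA
dddAAd
AAAAdA
gen 16: dAAddd
AAAdAA
dAAAAA
AAdAdA
dddAAd
AAAAdA
gen 17: dAdAAd
AAAAAA
dAAAAA
AAdAdA
dddAAd
AAAAdA
gen 18: dAdAAd
AAAAAd
dAAAdd
AAdAdd
dddAAd
AAAAdA
gen 19: dAdAAd
AAAAAd
dAAAdA
AAdAAA
dddAAA
AAAAdA
gen 20: dAdAAd
AAAAAd
dAAAdA
AAdAAd
dddAdd
AAAAdd
gen 21: dAdAAd
AAAAAd
dAAAAA
AAdddA
dddAAd
AAAAdd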